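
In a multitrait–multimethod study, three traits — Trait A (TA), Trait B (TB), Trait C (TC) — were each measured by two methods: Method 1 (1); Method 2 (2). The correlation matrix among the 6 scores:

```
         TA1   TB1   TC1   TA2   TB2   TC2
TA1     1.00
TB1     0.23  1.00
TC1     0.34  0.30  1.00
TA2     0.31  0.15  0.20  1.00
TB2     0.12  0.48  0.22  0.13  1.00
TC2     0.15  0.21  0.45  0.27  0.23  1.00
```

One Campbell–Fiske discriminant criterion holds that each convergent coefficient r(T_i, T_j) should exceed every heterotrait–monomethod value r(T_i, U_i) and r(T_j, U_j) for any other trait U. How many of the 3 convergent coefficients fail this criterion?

1

Convergent coefficients and their comparison sets:
TA (methods 1·2): 0.31 vs {0.23, 0.13, 0.34, 0.27} → fail.
TB (methods 1·2): 0.48 vs {0.23, 0.13, 0.30, 0.23} → pass.
TC (methods 1·2): 0.45 vs {0.34, 0.27, 0.30, 0.23} → pass.
1 of 3 fail.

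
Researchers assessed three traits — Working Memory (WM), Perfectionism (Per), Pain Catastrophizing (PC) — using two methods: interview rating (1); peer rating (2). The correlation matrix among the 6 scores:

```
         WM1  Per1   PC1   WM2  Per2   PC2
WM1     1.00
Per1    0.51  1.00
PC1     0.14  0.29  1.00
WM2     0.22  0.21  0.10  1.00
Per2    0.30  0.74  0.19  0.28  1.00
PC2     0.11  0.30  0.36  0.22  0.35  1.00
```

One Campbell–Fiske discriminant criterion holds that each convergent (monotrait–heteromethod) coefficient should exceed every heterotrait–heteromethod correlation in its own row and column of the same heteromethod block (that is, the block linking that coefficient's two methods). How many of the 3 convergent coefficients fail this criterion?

Each convergent coefficient versus the relevant comparison correlations:
WM (methods 1·2): 0.22 vs {0.30, 0.21, 0.11, 0.10} → fail.
Per (methods 1·2): 0.74 vs {0.21, 0.30, 0.30, 0.19} → pass.
PC (methods 1·2): 0.36 vs {0.10, 0.11, 0.19, 0.30} → pass.
1 of 3 fail.

1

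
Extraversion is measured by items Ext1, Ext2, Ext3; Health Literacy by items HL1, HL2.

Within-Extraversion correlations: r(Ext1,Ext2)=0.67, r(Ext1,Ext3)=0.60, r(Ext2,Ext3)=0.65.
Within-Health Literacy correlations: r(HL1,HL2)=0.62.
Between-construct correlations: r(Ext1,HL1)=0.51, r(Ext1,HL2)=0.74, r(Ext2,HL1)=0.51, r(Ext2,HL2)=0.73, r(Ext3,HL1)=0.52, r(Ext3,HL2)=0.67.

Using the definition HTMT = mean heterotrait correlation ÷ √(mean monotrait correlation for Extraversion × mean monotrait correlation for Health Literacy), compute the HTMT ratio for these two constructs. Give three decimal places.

0.974

Between-construct mean = 3.68/6 = 0.6133.
Mean within-Ext = 1.92/3 = 0.6400; mean within-HL = 0.62/1 = 0.6200.
Geometric mean = √(0.6400 × 0.6200) = 0.6299.
HTMT = 0.6133 / 0.6299 = 0.974.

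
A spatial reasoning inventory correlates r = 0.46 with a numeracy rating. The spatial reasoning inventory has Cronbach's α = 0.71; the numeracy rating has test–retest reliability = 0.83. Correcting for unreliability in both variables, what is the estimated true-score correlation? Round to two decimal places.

0.60

r_true = r_obs / √(r_xx · r_yy) = 0.46 / √(0.71 × 0.83) = 0.46 / √0.5893 = 0.46 / 0.7677 ≈ 0.60.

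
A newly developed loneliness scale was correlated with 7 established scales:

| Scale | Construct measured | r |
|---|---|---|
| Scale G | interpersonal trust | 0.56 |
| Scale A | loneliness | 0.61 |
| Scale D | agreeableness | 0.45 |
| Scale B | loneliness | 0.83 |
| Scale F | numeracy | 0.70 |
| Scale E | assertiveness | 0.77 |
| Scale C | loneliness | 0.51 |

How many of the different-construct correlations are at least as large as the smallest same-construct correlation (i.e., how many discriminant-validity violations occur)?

Convergent (same construct = loneliness): Scale A, Scale B, Scale C.
Smallest convergent = 0.51. Discriminant values: 0.56, 0.45, 0.70, 0.77; count ≥ 0.51 → 3.

3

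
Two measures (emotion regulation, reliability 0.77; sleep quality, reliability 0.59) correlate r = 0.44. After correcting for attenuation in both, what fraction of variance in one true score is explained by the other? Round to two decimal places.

Disattenuated r = 0.44 / √(0.77 × 0.59) = 0.44 / 0.6740 = 0.6528.
Shared true-score variance = 0.6528² = 0.4261 ≈ 0.43.

0.43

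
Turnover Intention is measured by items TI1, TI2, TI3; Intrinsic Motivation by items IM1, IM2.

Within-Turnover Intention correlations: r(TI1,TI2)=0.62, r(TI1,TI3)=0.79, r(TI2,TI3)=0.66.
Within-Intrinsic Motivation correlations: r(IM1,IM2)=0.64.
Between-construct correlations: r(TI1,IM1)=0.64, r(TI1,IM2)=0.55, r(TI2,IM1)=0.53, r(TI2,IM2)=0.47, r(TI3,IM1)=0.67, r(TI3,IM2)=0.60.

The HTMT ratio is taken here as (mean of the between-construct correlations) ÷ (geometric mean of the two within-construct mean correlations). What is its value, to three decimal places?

0.868

Mean heterotrait r = 3.46/6 = 0.5767.
Mean within-TI = 2.07/3 = 0.6900; mean within-IM = 0.64/1 = 0.6400.
Geometric mean = √(0.6900 × 0.6400) = 0.6645.
HTMT = 0.5767 / 0.6645 = 0.868.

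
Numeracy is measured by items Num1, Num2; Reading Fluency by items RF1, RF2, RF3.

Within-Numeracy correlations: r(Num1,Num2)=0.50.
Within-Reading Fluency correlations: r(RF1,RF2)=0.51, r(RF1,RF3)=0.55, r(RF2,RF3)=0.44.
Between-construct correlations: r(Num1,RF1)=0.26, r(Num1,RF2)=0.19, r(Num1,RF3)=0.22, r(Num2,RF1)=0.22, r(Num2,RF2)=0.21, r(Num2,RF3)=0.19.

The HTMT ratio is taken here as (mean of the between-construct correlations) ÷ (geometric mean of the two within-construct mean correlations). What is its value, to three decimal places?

0.430

Mean heterotrait r = 1.29/6 = 0.2150.
Mean within-Num = 0.50/1 = 0.5000; mean within-RF = 1.50/3 = 0.5000.
Geometric mean = √(0.5000 × 0.5000) = 0.5000.
HTMT = 0.2150 / 0.5000 = 0.430.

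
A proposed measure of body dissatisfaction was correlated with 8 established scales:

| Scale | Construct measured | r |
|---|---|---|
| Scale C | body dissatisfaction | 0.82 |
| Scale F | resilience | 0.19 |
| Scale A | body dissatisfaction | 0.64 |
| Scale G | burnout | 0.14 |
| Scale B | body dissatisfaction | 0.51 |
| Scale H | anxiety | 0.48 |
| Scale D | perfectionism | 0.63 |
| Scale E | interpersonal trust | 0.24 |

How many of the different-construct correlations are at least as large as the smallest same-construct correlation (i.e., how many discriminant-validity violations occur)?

1

Convergent (same construct = body dissatisfaction): Scale C, Scale A, Scale B.
Smallest convergent = 0.51. Discriminant values: 0.19, 0.14, 0.48, 0.63, 0.24; count ≥ 0.51 → 1.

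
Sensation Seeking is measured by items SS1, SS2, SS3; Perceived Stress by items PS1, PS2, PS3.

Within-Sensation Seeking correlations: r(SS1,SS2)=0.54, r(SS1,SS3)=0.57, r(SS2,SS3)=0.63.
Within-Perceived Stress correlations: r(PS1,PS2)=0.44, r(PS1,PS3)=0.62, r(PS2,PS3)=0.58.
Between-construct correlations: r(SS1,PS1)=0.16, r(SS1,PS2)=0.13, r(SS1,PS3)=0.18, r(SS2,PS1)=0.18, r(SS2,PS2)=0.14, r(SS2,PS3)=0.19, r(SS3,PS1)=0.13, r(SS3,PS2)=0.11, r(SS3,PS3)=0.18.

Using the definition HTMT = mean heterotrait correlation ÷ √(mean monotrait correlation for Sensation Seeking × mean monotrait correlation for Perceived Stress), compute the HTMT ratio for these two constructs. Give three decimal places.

0.276

Mean heterotrait r = 1.40/9 = 0.1556.
Mean within-SS = 1.74/3 = 0.5800; mean within-PS = 1.64/3 = 0.5467.
Geometric mean = √(0.5800 × 0.5467) = 0.5631.
HTMT = 0.1556 / 0.5631 = 0.276.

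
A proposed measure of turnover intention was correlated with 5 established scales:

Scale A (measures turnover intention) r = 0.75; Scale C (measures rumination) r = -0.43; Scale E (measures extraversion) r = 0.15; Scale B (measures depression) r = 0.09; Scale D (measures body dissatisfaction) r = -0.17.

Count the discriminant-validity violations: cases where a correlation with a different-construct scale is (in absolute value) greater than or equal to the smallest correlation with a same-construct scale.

0

Convergent (same construct = turnover intention): Scale A.
Smallest convergent = 0.75. Discriminant |r|: 0.43, 0.15, 0.09, 0.17; count ≥ 0.75 → 0.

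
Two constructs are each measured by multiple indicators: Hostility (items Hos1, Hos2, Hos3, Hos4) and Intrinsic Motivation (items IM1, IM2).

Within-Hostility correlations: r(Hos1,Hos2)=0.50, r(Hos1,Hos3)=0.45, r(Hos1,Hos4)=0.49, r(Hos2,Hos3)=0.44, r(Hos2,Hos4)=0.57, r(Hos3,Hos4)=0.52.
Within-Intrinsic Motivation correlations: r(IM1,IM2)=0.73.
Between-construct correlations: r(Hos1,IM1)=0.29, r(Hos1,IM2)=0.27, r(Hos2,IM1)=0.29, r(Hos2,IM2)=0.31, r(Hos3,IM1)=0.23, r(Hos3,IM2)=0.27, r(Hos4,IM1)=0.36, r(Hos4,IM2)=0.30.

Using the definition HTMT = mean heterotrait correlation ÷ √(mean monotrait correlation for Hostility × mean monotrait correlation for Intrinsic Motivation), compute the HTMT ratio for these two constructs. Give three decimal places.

Mean between = 2.32/8 = 0.2900.
Mean within-Hos = 2.97/6 = 0.4950; mean within-IM = 0.73/1 = 0.7300.
Geometric mean = √(0.4950 × 0.7300) = 0.6011.
HTMT = 0.2900 / 0.6011 = 0.482.

0.482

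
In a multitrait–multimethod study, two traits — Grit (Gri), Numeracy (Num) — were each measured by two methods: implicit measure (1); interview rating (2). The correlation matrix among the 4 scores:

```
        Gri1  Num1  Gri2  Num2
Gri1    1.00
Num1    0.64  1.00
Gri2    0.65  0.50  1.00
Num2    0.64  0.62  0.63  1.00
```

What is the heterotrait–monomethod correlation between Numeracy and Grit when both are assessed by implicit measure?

Different traits, same method: r(Num1, Gri1) = 0.64.

0.64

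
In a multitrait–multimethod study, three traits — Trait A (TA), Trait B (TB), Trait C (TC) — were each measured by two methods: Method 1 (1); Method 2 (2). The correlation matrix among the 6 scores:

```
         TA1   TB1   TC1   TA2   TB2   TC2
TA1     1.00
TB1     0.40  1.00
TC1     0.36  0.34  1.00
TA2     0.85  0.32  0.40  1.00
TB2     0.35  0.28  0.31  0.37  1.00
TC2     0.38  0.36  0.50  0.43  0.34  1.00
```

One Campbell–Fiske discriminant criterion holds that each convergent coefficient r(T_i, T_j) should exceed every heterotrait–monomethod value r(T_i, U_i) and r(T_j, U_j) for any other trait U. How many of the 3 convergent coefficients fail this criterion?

1

Convergent coefficients and their comparison sets:
TA (methods 1·2): 0.85 vs {0.40, 0.37, 0.36, 0.43} → pass.
TB (methods 1·2): 0.28 vs {0.40, 0.37, 0.34, 0.34} → fail.
TC (methods 1·2): 0.50 vs {0.36, 0.43, 0.34, 0.34} → pass.
1 of 3 fail.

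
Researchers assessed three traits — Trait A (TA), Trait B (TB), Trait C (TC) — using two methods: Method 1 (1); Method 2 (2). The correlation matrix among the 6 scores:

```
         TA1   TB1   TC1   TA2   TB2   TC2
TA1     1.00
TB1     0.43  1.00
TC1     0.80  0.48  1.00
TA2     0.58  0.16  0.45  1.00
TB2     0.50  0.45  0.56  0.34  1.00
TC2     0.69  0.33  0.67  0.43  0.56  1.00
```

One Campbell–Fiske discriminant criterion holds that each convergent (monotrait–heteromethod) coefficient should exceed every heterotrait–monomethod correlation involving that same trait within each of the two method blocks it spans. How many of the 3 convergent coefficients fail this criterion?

Convergent coefficients and their comparison sets:
TA (methods 1·2): 0.58 vs {0.43, 0.34, 0.80, 0.43} → fail.
TB (methods 1·2): 0.45 vs {0.43, 0.34, 0.48, 0.56} → fail.
TC (methods 1·2): 0.67 vs {0.80, 0.43, 0.48, 0.56} → fail.
3 of 3 fail.

3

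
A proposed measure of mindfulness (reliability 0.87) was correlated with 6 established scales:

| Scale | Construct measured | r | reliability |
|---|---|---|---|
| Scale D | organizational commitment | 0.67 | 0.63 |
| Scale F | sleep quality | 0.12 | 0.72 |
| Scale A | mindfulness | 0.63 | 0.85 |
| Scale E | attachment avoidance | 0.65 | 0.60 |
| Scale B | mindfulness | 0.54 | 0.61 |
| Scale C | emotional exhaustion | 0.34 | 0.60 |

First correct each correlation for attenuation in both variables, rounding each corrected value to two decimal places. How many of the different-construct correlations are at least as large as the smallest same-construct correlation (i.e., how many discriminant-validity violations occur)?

2

Disattenuated r (r / √(r_scale · r_new)):
  Scale D (disc): 0.67 / √(0.63·0.87) = 0.90
  Scale F (disc): 0.12 / √(0.72·0.87) = 0.15
  Scale A (conv): 0.63 / √(0.85·0.87) = 0.73
  Scale E (disc): 0.65 / √(0.60·0.87) = 0.90
  Scale B (conv): 0.54 / √(0.61·0.87) = 0.74
  Scale C (disc): 0.34 / √(0.60·0.87) = 0.47
Smallest convergent = 0.73. Discriminant values: 0.90, 0.15, 0.90, 0.47; count ≥ 0.73 → 2.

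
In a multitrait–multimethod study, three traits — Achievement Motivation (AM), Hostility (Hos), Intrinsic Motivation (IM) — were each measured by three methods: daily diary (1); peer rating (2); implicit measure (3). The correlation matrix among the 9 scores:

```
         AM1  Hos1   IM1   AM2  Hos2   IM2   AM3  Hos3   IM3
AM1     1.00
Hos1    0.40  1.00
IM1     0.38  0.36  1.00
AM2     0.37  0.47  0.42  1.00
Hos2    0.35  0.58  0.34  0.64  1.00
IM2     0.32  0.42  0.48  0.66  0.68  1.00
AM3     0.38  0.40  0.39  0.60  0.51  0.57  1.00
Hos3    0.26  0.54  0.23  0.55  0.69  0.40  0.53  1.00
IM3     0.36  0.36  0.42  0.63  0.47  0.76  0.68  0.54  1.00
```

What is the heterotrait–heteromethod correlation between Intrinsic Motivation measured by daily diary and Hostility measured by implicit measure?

Different traits and methods: r(IM1, Hos3) = 0.23.

0.23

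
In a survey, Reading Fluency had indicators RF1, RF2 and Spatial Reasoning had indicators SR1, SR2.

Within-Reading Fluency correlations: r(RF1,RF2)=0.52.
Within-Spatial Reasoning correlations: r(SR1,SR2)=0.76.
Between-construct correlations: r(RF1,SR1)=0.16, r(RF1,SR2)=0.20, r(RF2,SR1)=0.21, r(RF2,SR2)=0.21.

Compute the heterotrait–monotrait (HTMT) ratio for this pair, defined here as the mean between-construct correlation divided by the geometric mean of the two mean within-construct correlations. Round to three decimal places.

0.310

Mean between = 0.78/4 = 0.1950.
Mean within-RF = 0.52/1 = 0.5200; mean within-SR = 0.76/1 = 0.7600.
Geometric mean = √(0.5200 × 0.7600) = 0.6286.
HTMT = 0.1950 / 0.6286 = 0.310.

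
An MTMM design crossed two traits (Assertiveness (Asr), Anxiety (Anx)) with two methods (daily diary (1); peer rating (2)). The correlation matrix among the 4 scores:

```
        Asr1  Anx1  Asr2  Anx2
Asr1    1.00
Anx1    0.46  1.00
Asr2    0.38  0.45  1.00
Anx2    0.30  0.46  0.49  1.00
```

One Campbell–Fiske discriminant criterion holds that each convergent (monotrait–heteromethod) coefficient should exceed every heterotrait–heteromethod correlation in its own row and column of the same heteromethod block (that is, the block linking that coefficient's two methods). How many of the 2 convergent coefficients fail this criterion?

1

Checking each validity diagonal entry against its comparison values:
Asr (methods 1·2): 0.38 vs {0.30, 0.45} → fail.
Anx (methods 1·2): 0.46 vs {0.45, 0.30} → pass.
1 of 2 fail.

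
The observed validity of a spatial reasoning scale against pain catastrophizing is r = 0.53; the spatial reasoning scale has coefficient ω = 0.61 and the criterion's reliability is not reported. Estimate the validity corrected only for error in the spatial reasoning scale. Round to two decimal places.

0.68

Single correction: r_c = r_obs / √r_xx = 0.53 / √0.61 = 0.53 / 0.7810 ≈ 0.68.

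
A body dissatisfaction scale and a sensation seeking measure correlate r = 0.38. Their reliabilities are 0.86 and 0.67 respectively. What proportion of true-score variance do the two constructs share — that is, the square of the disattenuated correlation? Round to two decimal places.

Disattenuated r = 0.38 / √(0.86 × 0.67) = 0.38 / 0.7591 = 0.5006.
Shared true-score variance = 0.5006² = 0.2506 ≈ 0.25.

0.25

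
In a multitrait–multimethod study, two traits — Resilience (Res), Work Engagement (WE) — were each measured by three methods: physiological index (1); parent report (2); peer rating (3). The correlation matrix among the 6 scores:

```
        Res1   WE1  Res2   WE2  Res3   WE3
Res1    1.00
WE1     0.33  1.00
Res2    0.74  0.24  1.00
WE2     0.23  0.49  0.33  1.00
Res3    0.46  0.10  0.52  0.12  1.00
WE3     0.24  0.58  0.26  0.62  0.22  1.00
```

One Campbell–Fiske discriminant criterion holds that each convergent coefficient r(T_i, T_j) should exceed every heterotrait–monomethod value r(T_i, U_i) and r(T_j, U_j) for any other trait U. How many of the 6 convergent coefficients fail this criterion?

0

Checking each validity diagonal entry against its comparison values:
Res (methods 1·2): 0.74 vs {0.33, 0.33} → pass.
Res (methods 1·3): 0.46 vs {0.33, 0.22} → pass.
Res (methods 2·3): 0.52 vs {0.33, 0.22} → pass.
WE (methods 1·2): 0.49 vs {0.33, 0.33} → pass.
WE (methods 1·3): 0.58 vs {0.33, 0.22} → pass.
WE (methods 2·3): 0.62 vs {0.33, 0.22} → pass.
0 of 6 fail.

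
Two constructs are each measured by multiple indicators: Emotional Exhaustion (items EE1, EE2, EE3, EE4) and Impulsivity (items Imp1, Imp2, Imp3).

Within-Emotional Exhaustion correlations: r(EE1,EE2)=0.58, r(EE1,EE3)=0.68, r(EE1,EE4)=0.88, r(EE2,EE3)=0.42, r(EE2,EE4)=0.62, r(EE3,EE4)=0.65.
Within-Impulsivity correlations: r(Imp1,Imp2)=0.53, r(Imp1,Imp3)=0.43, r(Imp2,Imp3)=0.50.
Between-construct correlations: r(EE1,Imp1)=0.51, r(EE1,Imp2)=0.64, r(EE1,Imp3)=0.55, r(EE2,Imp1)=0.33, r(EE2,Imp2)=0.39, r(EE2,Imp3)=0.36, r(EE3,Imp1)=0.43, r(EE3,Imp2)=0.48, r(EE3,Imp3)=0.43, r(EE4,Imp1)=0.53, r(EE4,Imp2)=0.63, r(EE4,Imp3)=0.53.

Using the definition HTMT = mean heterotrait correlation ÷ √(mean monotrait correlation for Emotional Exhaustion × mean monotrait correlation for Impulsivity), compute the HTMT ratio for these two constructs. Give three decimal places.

Between-construct mean = 5.81/12 = 0.4842.
Mean within-EE = 3.83/6 = 0.6383; mean within-Imp = 1.46/3 = 0.4867.
Geometric mean = √(0.6383 × 0.4867) = 0.5574.
HTMT = 0.4842 / 0.5574 = 0.869.

0.869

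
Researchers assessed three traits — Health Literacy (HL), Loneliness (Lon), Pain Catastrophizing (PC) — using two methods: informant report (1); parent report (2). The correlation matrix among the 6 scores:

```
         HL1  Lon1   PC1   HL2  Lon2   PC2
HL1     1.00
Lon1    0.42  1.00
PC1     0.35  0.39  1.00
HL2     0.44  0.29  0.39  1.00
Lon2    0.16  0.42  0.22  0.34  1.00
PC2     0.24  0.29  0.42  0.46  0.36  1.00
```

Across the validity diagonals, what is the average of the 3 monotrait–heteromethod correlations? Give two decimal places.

0.43

Convergent values: 0.44, 0.42, 0.42; mean = 1.28/3 = 0.43.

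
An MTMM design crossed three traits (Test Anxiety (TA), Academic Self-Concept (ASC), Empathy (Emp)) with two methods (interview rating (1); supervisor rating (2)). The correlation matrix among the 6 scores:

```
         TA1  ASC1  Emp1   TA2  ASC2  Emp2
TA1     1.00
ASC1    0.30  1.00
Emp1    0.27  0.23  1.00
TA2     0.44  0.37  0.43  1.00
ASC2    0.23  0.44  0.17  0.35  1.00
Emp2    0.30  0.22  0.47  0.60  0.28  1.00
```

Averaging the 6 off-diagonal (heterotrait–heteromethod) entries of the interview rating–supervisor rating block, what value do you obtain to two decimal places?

0.29

HTHM values (method 1 × method 2): 0.23, 0.30, 0.37, 0.22, 0.43, 0.17; mean = 1.72/6 = 0.29.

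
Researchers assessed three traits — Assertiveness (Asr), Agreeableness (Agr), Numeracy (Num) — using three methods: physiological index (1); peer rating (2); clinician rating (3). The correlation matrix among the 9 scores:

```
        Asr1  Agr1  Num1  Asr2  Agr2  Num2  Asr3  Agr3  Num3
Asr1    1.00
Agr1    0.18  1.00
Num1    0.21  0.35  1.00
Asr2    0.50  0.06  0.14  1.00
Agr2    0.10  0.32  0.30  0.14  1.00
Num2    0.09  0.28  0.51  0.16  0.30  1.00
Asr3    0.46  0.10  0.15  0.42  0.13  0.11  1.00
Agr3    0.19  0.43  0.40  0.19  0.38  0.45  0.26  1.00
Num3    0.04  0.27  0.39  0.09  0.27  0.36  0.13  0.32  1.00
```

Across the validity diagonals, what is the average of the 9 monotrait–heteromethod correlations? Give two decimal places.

Convergent values: 0.50, 0.46, 0.42, 0.32, 0.43, 0.38, 0.51, 0.39, 0.36; mean = 3.77/9 = 0.42.

0.42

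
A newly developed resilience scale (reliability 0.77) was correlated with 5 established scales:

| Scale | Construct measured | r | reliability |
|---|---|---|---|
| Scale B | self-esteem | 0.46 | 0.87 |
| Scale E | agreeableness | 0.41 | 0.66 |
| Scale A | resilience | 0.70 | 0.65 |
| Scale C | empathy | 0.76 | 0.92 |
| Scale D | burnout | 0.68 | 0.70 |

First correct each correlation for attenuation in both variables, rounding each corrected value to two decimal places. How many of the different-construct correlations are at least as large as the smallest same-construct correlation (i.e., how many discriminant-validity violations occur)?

Disattenuated r (r / √(r_scale · r_new)):
  Scale B (disc): 0.46 / √(0.87·0.77) = 0.56
  Scale E (disc): 0.41 / √(0.66·0.77) = 0.58
  Scale A (conv): 0.70 / √(0.65·0.77) = 0.99
  Scale C (disc): 0.76 / √(0.92·0.77) = 0.90
  Scale D (disc): 0.68 / √(0.70·0.77) = 0.93
Smallest convergent = 0.99. Discriminant values: 0.56, 0.58, 0.90, 0.93; count ≥ 0.99 → 0.

0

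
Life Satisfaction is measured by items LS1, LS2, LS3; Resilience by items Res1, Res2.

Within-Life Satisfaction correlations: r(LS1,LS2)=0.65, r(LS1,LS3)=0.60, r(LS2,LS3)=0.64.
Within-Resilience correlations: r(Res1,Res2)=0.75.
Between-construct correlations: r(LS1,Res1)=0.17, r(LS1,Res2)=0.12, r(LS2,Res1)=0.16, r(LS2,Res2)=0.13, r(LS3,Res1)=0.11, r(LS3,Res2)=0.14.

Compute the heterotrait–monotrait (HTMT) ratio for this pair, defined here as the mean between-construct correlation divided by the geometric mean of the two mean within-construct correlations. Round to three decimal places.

0.201

Mean between = 0.83/6 = 0.1383.
Mean within-LS = 1.89/3 = 0.6300; mean within-Res = 0.75/1 = 0.7500.
Geometric mean = √(0.6300 × 0.7500) = 0.6874.
HTMT = 0.1383 / 0.6874 = 0.201.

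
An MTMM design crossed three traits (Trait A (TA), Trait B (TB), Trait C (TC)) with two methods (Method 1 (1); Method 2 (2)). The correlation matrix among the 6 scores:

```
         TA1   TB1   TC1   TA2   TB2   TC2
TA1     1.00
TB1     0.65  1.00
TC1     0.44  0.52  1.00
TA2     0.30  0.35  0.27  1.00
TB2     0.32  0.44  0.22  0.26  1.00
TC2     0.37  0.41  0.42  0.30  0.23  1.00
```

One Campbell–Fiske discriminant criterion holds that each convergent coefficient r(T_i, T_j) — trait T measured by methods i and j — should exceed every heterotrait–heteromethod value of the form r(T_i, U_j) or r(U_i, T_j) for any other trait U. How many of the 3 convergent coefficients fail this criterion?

Each convergent coefficient versus the relevant comparison correlations:
TA (methods 1·2): 0.30 vs {0.32, 0.35, 0.37, 0.27} → fail.
TB (methods 1·2): 0.44 vs {0.35, 0.32, 0.41, 0.22} → pass.
TC (methods 1·2): 0.42 vs {0.27, 0.37, 0.22, 0.41} → pass.
1 of 3 fail.

1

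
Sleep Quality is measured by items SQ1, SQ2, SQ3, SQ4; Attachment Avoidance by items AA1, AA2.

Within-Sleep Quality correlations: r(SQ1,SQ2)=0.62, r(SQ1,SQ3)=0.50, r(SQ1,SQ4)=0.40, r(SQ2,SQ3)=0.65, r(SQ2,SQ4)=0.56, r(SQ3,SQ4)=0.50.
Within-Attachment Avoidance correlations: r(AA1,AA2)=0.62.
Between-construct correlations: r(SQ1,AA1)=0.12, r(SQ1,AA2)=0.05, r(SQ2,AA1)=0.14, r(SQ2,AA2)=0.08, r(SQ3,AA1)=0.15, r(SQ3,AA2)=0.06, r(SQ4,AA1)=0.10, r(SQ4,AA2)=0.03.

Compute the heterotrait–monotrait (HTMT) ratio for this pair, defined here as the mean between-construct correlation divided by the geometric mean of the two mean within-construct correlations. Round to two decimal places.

Mean heterotrait r = 0.73/8 = 0.0913.
Mean within-SQ = 3.23/6 = 0.5383; mean within-AA = 0.62/1 = 0.6200.
Geometric mean = √(0.5383 × 0.6200) = 0.5777.
HTMT = 0.0913 / 0.5777 = 0.16.

0.16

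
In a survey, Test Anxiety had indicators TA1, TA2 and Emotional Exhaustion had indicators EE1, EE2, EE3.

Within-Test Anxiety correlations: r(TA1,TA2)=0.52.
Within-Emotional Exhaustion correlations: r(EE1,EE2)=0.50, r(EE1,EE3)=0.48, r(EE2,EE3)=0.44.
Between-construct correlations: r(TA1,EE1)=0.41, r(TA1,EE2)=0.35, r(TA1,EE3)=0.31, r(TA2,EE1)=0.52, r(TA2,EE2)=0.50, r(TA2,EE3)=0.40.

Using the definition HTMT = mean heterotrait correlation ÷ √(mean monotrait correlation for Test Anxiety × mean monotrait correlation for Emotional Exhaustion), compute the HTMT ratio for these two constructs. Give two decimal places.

Mean between = 2.49/6 = 0.4150.
Mean within-TA = 0.52/1 = 0.5200; mean within-EE = 1.42/3 = 0.4733.
Geometric mean = √(0.5200 × 0.4733) = 0.4961.
HTMT = 0.4150 / 0.4961 = 0.84.

0.84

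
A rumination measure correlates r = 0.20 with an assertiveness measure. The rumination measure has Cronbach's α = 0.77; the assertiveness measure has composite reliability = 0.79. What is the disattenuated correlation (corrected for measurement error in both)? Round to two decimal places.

0.26

r_true = r_obs / √(r_xx · r_yy) = 0.20 / √(0.77 × 0.79) = 0.20 / √0.6083 = 0.20 / 0.7799 ≈ 0.26.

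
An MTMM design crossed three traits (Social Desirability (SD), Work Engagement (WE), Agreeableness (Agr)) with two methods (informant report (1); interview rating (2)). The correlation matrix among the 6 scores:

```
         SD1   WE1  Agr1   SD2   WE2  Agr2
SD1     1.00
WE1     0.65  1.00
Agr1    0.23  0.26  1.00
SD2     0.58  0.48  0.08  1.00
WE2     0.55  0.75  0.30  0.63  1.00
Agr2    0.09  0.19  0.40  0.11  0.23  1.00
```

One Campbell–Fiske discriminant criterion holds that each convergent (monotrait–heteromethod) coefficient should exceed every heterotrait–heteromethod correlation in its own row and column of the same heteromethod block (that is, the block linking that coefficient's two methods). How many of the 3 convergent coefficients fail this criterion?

0

Each convergent coefficient versus the relevant comparison correlations:
SD (methods 1·2): 0.58 vs {0.55, 0.48, 0.09, 0.08} → pass.
WE (methods 1·2): 0.75 vs {0.48, 0.55, 0.19, 0.30} → pass.
Agr (methods 1·2): 0.40 vs {0.08, 0.09, 0.30, 0.19} → pass.
0 of 3 fail.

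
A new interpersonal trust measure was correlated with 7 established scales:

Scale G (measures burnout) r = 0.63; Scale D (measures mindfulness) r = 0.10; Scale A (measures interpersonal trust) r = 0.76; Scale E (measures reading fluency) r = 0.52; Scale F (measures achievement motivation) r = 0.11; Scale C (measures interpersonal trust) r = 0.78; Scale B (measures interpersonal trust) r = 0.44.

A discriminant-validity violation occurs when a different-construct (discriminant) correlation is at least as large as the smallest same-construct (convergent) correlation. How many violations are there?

2

Convergent (same construct = interpersonal trust): Scale A, Scale C, Scale B.
Smallest convergent = 0.44. Discriminant values: 0.63, 0.10, 0.52, 0.11; count ≥ 0.44 → 2.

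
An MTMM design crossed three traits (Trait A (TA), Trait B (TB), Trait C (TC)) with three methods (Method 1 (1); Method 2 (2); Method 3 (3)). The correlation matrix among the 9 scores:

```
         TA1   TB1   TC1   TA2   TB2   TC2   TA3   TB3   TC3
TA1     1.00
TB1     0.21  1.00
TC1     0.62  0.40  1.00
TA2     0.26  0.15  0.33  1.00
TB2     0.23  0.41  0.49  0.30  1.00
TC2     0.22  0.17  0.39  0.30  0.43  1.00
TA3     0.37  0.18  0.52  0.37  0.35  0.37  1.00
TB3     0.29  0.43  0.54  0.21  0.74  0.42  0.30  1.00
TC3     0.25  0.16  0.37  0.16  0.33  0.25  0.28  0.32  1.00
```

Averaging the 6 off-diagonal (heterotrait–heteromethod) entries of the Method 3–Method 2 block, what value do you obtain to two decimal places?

0.31

HTHM values (method 3 × method 2): 0.35, 0.37, 0.21, 0.42, 0.16, 0.33; mean = 1.84/6 = 0.31.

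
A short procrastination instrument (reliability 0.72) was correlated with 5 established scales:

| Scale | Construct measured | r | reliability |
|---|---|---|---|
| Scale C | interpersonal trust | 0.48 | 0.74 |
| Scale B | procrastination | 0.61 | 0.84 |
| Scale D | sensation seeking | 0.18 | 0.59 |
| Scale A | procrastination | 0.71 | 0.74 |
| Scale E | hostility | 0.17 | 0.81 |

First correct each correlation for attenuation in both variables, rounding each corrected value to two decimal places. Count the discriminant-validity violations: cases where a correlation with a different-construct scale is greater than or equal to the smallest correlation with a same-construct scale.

Disattenuated r (r / √(r_scale · r_new)):
  Scale C (disc): 0.48 / √(0.74·0.72) = 0.66
  Scale B (conv): 0.61 / √(0.84·0.72) = 0.78
  Scale D (disc): 0.18 / √(0.59·0.72) = 0.28
  Scale A (conv): 0.71 / √(0.74·0.72) = 0.97
  Scale E (disc): 0.17 / √(0.81·0.72) = 0.22
Smallest convergent = 0.78. Discriminant values: 0.66, 0.28, 0.22; count ≥ 0.78 → 0.

0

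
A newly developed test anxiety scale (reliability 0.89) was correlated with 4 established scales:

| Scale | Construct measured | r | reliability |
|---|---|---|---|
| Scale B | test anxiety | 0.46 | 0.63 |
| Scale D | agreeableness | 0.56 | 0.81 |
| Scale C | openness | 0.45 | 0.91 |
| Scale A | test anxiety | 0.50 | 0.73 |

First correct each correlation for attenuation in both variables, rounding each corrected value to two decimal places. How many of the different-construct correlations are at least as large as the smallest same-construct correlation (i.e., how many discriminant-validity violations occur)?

Disattenuated r (r / √(r_scale · r_new)):
  Scale B (conv): 0.46 / √(0.63·0.89) = 0.61
  Scale D (disc): 0.56 / √(0.81·0.89) = 0.66
  Scale C (disc): 0.45 / √(0.91·0.89) = 0.50
  Scale A (conv): 0.50 / √(0.73·0.89) = 0.62
Smallest convergent = 0.61. Discriminant values: 0.66, 0.50; count ≥ 0.61 → 1.

1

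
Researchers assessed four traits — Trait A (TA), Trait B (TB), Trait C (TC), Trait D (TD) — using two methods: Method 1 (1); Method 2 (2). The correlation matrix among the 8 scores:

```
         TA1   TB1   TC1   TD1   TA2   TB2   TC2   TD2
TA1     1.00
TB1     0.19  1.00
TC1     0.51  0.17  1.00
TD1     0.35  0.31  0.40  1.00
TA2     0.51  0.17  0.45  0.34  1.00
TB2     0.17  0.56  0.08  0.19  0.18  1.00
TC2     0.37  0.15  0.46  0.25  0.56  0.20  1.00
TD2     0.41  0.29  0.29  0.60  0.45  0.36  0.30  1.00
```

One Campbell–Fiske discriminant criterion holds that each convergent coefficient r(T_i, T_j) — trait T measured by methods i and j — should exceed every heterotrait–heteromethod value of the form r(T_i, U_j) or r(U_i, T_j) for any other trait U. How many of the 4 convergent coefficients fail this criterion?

0

Convergent coefficients and their comparison sets:
TA (methods 1·2): 0.51 vs {0.17, 0.17, 0.37, 0.45, 0.41, 0.34} → pass.
TB (methods 1·2): 0.56 vs {0.17, 0.17, 0.15, 0.08, 0.29, 0.19} → pass.
TC (methods 1·2): 0.46 vs {0.45, 0.37, 0.08, 0.15, 0.29, 0.25} → pass.
TD (methods 1·2): 0.60 vs {0.34, 0.41, 0.19, 0.29, 0.25, 0.29} → pass.
0 of 4 fail.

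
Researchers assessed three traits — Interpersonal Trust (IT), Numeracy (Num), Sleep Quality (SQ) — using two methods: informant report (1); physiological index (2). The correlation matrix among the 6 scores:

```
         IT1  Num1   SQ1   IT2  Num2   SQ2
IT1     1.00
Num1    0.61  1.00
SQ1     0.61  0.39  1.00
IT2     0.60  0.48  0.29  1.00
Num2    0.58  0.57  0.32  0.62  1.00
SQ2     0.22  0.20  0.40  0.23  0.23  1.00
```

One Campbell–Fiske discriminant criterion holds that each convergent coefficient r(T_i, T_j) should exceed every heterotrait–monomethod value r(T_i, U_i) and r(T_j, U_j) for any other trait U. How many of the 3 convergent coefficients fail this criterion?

Convergent coefficients and their comparison sets:
IT (methods 1·2): 0.60 vs {0.61, 0.62, 0.61, 0.23} → fail.
Num (methods 1·2): 0.57 vs {0.61, 0.62, 0.39, 0.23} → fail.
SQ (methods 1·2): 0.40 vs {0.61, 0.23, 0.39, 0.23} → fail.
3 of 3 fail.

3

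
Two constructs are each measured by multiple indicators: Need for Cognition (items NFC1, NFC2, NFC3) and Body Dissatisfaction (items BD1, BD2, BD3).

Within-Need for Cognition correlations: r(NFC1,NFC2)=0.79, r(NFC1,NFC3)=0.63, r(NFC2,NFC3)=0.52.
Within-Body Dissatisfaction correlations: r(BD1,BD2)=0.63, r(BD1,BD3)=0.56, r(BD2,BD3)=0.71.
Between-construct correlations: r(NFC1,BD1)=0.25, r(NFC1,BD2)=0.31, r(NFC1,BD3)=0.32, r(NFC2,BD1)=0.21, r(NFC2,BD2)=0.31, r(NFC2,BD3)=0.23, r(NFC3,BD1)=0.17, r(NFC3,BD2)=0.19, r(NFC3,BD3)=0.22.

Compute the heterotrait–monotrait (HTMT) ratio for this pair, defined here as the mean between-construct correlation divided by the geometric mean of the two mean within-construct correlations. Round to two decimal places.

Mean between = 2.21/9 = 0.2456.
Mean within-NFC = 1.94/3 = 0.6467; mean within-BD = 1.90/3 = 0.6333.
Geometric mean = √(0.6467 × 0.6333) = 0.6400.
HTMT = 0.2456 / 0.6400 = 0.38.

0.38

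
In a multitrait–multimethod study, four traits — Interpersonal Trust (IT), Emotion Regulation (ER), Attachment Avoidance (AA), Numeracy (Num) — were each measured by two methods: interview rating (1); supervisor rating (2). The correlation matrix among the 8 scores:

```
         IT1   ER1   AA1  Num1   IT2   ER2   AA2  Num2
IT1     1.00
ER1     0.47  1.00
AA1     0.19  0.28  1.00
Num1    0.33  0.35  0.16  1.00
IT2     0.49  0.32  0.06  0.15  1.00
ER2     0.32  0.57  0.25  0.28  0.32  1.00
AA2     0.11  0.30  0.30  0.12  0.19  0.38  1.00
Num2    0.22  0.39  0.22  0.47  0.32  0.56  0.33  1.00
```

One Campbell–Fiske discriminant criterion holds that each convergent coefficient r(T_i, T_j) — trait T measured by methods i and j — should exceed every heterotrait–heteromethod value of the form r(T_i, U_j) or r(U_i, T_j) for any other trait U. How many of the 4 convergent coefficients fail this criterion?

1

Convergent coefficients and their comparison sets:
IT (methods 1·2): 0.49 vs {0.32, 0.32, 0.11, 0.06, 0.22, 0.15} → pass.
ER (methods 1·2): 0.57 vs {0.32, 0.32, 0.30, 0.25, 0.39, 0.28} → pass.
AA (methods 1·2): 0.30 vs {0.06, 0.11, 0.25, 0.30, 0.22, 0.12} → fail.
Num (methods 1·2): 0.47 vs {0.15, 0.22, 0.28, 0.39, 0.12, 0.22} → pass.
1 of 4 fail.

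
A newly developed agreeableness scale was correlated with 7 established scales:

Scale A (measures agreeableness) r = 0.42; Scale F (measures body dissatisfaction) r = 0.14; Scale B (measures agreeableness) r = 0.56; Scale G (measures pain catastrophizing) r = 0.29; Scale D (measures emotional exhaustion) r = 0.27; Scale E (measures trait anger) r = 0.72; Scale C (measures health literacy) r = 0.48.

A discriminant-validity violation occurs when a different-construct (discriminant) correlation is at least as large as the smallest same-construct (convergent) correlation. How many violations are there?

Convergent (same construct = agreeableness): Scale A, Scale B.
Smallest convergent = 0.42. Discriminant values: 0.14, 0.29, 0.27, 0.72, 0.48; count ≥ 0.42 → 2.

2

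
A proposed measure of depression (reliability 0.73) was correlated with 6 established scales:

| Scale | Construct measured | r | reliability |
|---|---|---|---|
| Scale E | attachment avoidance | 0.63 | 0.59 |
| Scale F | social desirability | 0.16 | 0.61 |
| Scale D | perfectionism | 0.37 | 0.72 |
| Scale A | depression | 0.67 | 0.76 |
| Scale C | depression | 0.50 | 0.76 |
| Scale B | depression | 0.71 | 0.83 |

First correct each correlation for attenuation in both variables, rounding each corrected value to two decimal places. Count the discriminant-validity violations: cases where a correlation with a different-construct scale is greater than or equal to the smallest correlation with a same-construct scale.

Disattenuated r (r / √(r_scale · r_new)):
  Scale E (disc): 0.63 / √(0.59·0.73) = 0.96
  Scale F (disc): 0.16 / √(0.61·0.73) = 0.24
  Scale D (disc): 0.37 / √(0.72·0.73) = 0.51
  Scale A (conv): 0.67 / √(0.76·0.73) = 0.90
  Scale C (conv): 0.50 / √(0.76·0.73) = 0.67
  Scale B (conv): 0.71 / √(0.83·0.73) = 0.91
Smallest convergent = 0.67. Discriminant values: 0.96, 0.24, 0.51; count ≥ 0.67 → 1.

1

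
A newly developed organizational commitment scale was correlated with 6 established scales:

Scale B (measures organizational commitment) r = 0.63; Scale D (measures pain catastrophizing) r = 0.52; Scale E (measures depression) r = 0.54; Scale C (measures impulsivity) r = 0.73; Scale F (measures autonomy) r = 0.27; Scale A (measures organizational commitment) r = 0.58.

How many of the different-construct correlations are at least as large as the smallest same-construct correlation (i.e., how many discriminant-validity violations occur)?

1

Convergent (same construct = organizational commitment): Scale B, Scale A.
Smallest convergent = 0.58. Discriminant values: 0.52, 0.54, 0.73, 0.27; count ≥ 0.58 → 1.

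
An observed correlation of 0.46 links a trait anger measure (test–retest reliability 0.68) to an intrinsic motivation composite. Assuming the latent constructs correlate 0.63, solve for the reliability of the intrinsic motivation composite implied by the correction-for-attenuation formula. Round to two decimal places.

r_true = r_obs / √(r_xx · r_yy) ⇒ 0.63 = 0.46 / √(0.68 · r_yy).
√(0.68 · r_yy) = 0.46 / 0.63 = 0.7302; 0.68 · r_yy = 0.5332; r_yy = 0.5332 / 0.68 ≈ 0.78.

0.78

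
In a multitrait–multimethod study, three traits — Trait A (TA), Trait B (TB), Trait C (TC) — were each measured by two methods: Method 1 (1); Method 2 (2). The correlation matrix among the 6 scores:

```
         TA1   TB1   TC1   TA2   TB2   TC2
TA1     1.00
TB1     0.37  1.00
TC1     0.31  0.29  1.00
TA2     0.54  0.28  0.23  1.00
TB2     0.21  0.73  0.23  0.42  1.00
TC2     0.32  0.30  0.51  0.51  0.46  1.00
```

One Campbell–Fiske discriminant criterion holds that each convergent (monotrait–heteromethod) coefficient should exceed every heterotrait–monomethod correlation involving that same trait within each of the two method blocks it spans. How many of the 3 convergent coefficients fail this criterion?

1

Each convergent coefficient versus the relevant comparison correlations:
TA (methods 1·2): 0.54 vs {0.37, 0.42, 0.31, 0.51} → pass.
TB (methods 1·2): 0.73 vs {0.37, 0.42, 0.29, 0.46} → pass.
TC (methods 1·2): 0.51 vs {0.31, 0.51, 0.29, 0.46} → fail.
1 of 3 fail.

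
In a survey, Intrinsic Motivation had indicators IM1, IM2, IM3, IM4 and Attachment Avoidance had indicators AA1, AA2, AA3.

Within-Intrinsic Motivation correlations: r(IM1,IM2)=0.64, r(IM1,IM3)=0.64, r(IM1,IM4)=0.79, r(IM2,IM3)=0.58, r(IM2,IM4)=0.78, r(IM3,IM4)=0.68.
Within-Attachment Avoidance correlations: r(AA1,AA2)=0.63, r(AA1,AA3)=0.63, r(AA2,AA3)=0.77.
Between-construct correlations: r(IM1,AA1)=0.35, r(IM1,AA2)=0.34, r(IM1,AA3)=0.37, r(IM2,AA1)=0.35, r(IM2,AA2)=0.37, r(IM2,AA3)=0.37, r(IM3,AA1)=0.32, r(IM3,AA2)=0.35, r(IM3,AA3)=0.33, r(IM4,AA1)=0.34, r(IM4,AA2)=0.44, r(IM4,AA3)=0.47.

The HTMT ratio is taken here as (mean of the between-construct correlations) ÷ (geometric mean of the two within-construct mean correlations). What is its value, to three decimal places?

0.539

Between-construct mean = 4.40/12 = 0.3667.
Mean within-IM = 4.11/6 = 0.6850; mean within-AA = 2.03/3 = 0.6767.
Geometric mean = √(0.6850 × 0.6767) = 0.6808.
HTMT = 0.3667 / 0.6808 = 0.539.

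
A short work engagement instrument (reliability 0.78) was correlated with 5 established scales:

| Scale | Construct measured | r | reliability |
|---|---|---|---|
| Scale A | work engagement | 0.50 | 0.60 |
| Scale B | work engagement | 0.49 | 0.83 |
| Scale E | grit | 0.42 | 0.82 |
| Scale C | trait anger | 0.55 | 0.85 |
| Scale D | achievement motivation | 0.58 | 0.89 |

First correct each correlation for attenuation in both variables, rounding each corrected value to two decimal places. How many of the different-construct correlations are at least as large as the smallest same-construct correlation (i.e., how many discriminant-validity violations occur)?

Disattenuated r (r / √(r_scale · r_new)):
  Scale A (conv): 0.50 / √(0.60·0.78) = 0.73
  Scale B (conv): 0.49 / √(0.83·0.78) = 0.61
  Scale E (disc): 0.42 / √(0.82·0.78) = 0.53
  Scale C (disc): 0.55 / √(0.85·0.78) = 0.68
  Scale D (disc): 0.58 / √(0.89·0.78) = 0.70
Smallest convergent = 0.61. Discriminant values: 0.53, 0.68, 0.70; count ≥ 0.61 → 2.

2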